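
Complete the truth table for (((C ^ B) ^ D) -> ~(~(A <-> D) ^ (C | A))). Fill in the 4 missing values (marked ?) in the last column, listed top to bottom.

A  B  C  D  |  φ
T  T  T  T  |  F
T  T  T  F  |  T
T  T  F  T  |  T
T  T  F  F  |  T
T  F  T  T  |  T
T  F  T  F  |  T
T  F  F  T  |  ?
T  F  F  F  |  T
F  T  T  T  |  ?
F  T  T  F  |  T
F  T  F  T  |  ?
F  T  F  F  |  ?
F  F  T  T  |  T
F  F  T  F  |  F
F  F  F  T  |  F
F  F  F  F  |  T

F, T, T, T

Row A=T, B=F, C=F, D=T: ((C ^ B) ^ D) = T, ~(~(A <-> D) ^ (C | A)) = F, so the formula = F.
Row A=F, B=T, C=T, D=T: ((C ^ B) ^ D) = T, ~(~(A <-> D) ^ (C | A)) = T, so the formula = T.
Row A=F, B=T, C=F, D=T: ((C ^ B) ^ D) = F, ~(~(A <-> D) ^ (C | A)) = F, so the formula = T.
Row A=F, B=T, C=F, D=F: ((C ^ B) ^ D) = T, ~(~(A <-> D) ^ (C | A)) = T, so the formula = T.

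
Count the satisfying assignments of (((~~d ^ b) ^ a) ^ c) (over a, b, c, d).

a | b | c | d || ~d | ~~d | (~~d ^ b) | ((~~d ^ b) ^ a) | (((~~d ^ b) ^ a) ^ c)
F | F | F | F || T  |  F  |     F     |        F        |           F          
F | F | F | T || F  |  T  |     T     |        T        |           T          
F | F | T | F || T  |  F  |     F     |        F        |           T          
F | F | T | T || F  |  T  |     T     |        T        |           F          
F | T | F | F || T  |  F  |     T     |        T        |           T          
F | T | F | T || F  |  T  |     F     |        F        |           F          
F | T | T | F || T  |  F  |     T     |        T        |           F          
F | T | T | T || F  |  T  |     F     |        F        |           T          
T | F | F | F || T  |  F  |     F     |        T        |           T          
T | F | F | T || F  |  T  |     T     |        F        |           F          
T | F | T | F || T  |  F  |     F     |        T        |           F          
T | F | T | T || F  |  T  |     T     |        F        |           T          
T | T | F | F || T  |  F  |     T     |        F        |           F          
T | T | F | T || F  |  T  |     F     |        T        |           T          
T | T | T | F || T  |  F  |     T     |        F        |           T          
T | T | T | T || F  |  T  |     F     |        T        |           F          
The formula is true on 8 of the 16 rows.

8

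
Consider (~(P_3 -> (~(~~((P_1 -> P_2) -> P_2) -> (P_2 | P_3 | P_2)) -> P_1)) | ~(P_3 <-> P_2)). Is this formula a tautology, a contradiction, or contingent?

P_1  P_2  P_3     (P_1 -> P_2)  ((P_1 -> P_2) -> P_2)  ~((P_1 -> P_2) -> P_2)  ~~((P_1 -> P_2) -> P_2)  (P_2 | P_3 | P_2)  (P_3 <-> P_2)  ~(P_3 <-> P_2)  φ
 1    1    1           1                  1                      0                        1                     1                1              0         0
 1    1    0           1                  1                      0                        1                     1                0              1         1
 1    0    1           0                  1                      0                        1                     1                0              1         1
 1    0    0           0                  1                      0                        1                     0                1              0         0
 0    1    1           1                  1                      0                        1                     1                1              0         0
 0    1    0           1                  1                      0                        1                     1                0              1         1
 0    0    1           1                  0                      1                        0                     1                0              1         1
 0    0    0           1                  0                      1                        0                     0                1              0         0
4 of 8 rows are 1, so the formula is contingent.

contingent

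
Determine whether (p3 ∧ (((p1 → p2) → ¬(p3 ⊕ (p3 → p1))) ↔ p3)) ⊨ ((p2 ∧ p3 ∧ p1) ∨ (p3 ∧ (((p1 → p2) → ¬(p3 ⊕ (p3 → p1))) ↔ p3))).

p1 | p2 | p3 || φ | ψ
F  | F  | F  || F | F
F  | F  | T  || F | F
F  | T  | F  || F | F
F  | T  | T  || F | F
T  | F  | F  || F | F
T  | F  | T  || T | T
T  | T  | F  || F | F
T  | T  | T  || T | T
In every row where φ is true, ψ is also true, so φ ⊨ ψ.

yes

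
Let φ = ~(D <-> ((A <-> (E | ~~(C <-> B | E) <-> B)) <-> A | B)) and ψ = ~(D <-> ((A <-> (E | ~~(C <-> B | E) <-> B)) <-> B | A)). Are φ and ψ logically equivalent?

A  B  C  D  E  |  φ  ψ
T  T  T  T  T  |  F  F
T  T  T  T  F  |  F  F
T  T  T  F  T  |  T  T
T  T  T  F  F  |  T  T
T  T  F  T  T  |  F  F
T  T  F  T  F  |  T  T
T  T  F  F  T  |  T  T
T  T  F  F  F  |  F  F
T  F  T  T  T  |  T  T
T  F  T  T  F  |  F  F
T  F  T  F  T  |  F  F
T  F  T  F  F  |  T  T
T  F  F  T  T  |  T  T
T  F  F  T  F  |  T  T
T  F  F  F  T  |  F  F
T  F  F  F  F  |  F  F
F  T  T  T  T  |  T  T
F  T  T  T  F  |  T  T
F  T  T  F  T  |  F  F
F  T  T  F  F  |  F  F
F  T  F  T  T  |  T  T
F  T  F  T  F  |  F  F
F  T  F  F  T  |  F  F
F  T  F  F  F  |  T  T
F  F  T  T  T  |  T  T
F  F  T  T  F  |  F  F
F  F  T  F  T  |  F  F
F  F  T  F  F  |  T  T
F  F  F  T  T  |  T  T
F  F  F  T  F  |  T  T
F  F  F  F  T  |  F  F
F  F  F  F  F  |  F  F
The columns for φ and ψ agree on every row, so they are logically equivalent.

equivalent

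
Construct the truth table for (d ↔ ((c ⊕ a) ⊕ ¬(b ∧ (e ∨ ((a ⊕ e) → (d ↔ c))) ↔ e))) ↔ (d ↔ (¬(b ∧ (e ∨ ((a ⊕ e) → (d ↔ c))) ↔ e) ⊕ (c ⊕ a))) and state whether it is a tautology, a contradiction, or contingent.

a | b | c | d | e || φ
T | T | T | T | T || T
T | T | T | T | F || T
T | T | T | F | T || T
T | T | T | F | F || T
T | T | F | T | T || T
T | T | F | T | F || T
T | T | F | F | T || T
T | T | F | F | F || T
T | F | T | T | T || T
T | F | T | T | F || T
T | F | T | F | T || T
T | F | T | F | F || T
T | F | F | T | T || T
T | F | F | T | F || T
T | F | F | F | T || T
T | F | F | F | F || T
F | T | T | T | T || T
F | T | T | T | F || T
F | T | T | F | T || T
F | T | T | F | F || T
F | T | F | T | T || T
F | T | F | T | F || T
F | T | F | F | T || T
F | T | F | F | F || T
F | F | T | T | T || T
F | F | T | T | F || T
F | F | T | F | T || T
F | F | T | F | F || T
F | F | F | T | T || T
F | F | F | T | F || T
F | F | F | F | T || T
F | F | F | F | F || T
Every row is T, so the formula is a tautology.

tautology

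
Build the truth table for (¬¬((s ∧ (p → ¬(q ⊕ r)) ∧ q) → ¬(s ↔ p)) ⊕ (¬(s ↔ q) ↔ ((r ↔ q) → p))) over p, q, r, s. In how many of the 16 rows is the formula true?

  p      q      r      s    |    φ  
 True   True   True   True  |  False
 True   True   True  False  |  False
 True   True  False   True  |   True
 True   True  False  False  |  False
 True  False   True   True  |  False
 True  False   True  False  |   True
 True  False  False   True  |  False
 True  False  False  False  |   True
False   True   True   True  |  False
False   True   True  False  |   True
False   True  False   True  |   True
False   True  False  False  |  False
False  False   True   True  |  False
False  False   True  False  |   True
False  False  False   True  |   True
False  False  False  False  |  False
The formula is true on 7 of the 16 rows.

7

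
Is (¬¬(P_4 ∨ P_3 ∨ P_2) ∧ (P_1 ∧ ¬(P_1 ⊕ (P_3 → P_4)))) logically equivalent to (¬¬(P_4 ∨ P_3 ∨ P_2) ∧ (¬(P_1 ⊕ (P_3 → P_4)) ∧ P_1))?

 P_1  |  P_2  |  P_3  |  P_4  |   φ   |   ψ  
----- | ----- | ----- | ----- | ----- | -----
False | False | False | False | False | False
False | False | False |  True | False | False
False | False |  True | False | False | False
False | False |  True |  True | False | False
False |  True | False | False | False | False
False |  True | False |  True | False | False
False |  True |  True | False | False | False
False |  True |  True |  True | False | False
 True | False | False | False | False | False
 True | False | False |  True |  True |  True
 True | False |  True | False | False | False
 True | False |  True |  True |  True |  True
 True |  True | False | False |  True |  True
 True |  True | False |  True |  True |  True
 True |  True |  True | False | False | False
 True |  True |  True |  True |  True |  True
The columns for φ and ψ agree on every row, so they are logically equivalent.

equivalent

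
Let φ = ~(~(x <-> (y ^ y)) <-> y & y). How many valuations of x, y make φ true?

x | y | (y ^ y) | (x <-> (y ^ y)) | ~(x <-> (y ^ y)) | (y & y) | ~(~(x <-> (y ^ y)) <-> (y & y))
- | - | ------- | --------------- | ---------------- | ------- | -------------------------------
0 | 0 |    0    |        1        |        0         |    0    |                0               
0 | 1 |    0    |        1        |        0         |    1    |                1               
1 | 0 |    0    |        0        |        1         |    0    |                1               
1 | 1 |    0    |        0        |        1         |    1    |                0               
The formula is true on 2 of the 4 rows.

2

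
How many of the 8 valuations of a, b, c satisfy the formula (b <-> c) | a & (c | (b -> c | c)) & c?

5

  a      b      c    |    φ  
 True   True   True  |   True
 True   True  False  |  False
 True  False   True  |   True
 True  False  False  |   True
False   True   True  |   True
False   True  False  |  False
False  False   True  |  False
False  False  False  |   True
The formula is true on 5 of the 8 rows.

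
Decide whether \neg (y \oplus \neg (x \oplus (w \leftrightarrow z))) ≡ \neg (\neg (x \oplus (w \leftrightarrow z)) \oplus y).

x | y | z | w | φ | ψ
- | - | - | - | - | -
T | T | T | T | T | T
T | T | T | F | F | F
T | T | F | T | F | F
T | T | F | F | T | T
T | F | T | T | F | F
T | F | T | F | T | T
T | F | F | T | T | T
T | F | F | F | F | F
F | T | T | T | F | F
F | T | T | F | T | T
F | T | F | T | T | T
F | T | F | F | F | F
F | F | T | T | T | T
F | F | T | F | F | F
F | F | F | T | F | F
F | F | F | F | T | T
The columns for φ and ψ agree on every row, so they are logically equivalent.

equivalent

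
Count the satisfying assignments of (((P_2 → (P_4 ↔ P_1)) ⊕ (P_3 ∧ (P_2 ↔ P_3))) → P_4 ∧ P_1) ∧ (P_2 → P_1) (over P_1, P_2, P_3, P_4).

P_1 | P_2 | P_3 | P_4 || (P_4 ↔ P_1) | (P_2 → (P_4 ↔ P_1)) | (P_2 ↔ P_3) | (P_3 ∧ (P_2 ↔ P_3)) | (P_4 ∧ P_1) | (P_2 → P_1) | φ
 1  |  1  |  1  |  1  ||      1      |          1          |      1      |          1          |      1      |      1      | 1
 1  |  1  |  1  |  0  ||      0      |          0          |      1      |          1          |      0      |      1      | 0
 1  |  1  |  0  |  1  ||      1      |          1          |      0      |          0          |      1      |      1      | 1
 1  |  1  |  0  |  0  ||      0      |          0          |      0      |          0          |      0      |      1      | 1
 1  |  0  |  1  |  1  ||      1      |          1          |      0      |          0          |      1      |      1      | 1
 1  |  0  |  1  |  0  ||      0      |          1          |      0      |          0          |      0      |      1      | 0
 1  |  0  |  0  |  1  ||      1      |          1          |      1      |          0          |      1      |      1      | 1
 1  |  0  |  0  |  0  ||      0      |          1          |      1      |          0          |      0      |      1      | 0
 0  |  1  |  1  |  1  ||      0      |          0          |      1      |          1          |      0      |      0      | 0
 0  |  1  |  1  |  0  ||      1      |          1          |      1      |          1          |      0      |      0      | 0
 0  |  1  |  0  |  1  ||      0      |          0          |      0      |          0          |      0      |      0      | 0
 0  |  1  |  0  |  0  ||      1      |          1          |      0      |          0          |      0      |      0      | 0
 0  |  0  |  1  |  1  ||      0      |          1          |      0      |          0          |      0      |      1      | 0
 0  |  0  |  1  |  0  ||      1      |          1          |      0      |          0          |      0      |      1      | 0
 0  |  0  |  0  |  1  ||      0      |          1          |      1      |          0          |      0      |      1      | 0
 0  |  0  |  0  |  0  ||      1      |          1          |      1      |          0          |      0      |      1      | 0
The formula is true on 5 of the 16 rows.

5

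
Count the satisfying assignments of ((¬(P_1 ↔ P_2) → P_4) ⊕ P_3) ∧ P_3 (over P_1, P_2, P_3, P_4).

2

P_1 | P_2 | P_3 | P_4 | (P_1 ↔ P_2) | ¬(P_1 ↔ P_2) | (¬(P_1 ↔ P_2) → P_4) | ((¬(P_1 ↔ P_2) → P_4) ⊕ P_3) | φ
--- | --- | --- | --- | ----------- | ------------ | -------------------- | ---------------------------- | -
 1  |  1  |  1  |  1  |      1      |      0       |          1           |              0               | 0
 1  |  1  |  1  |  0  |      1      |      0       |          1           |              0               | 0
 1  |  1  |  0  |  1  |      1      |      0       |          1           |              1               | 0
 1  |  1  |  0  |  0  |      1      |      0       |          1           |              1               | 0
 1  |  0  |  1  |  1  |      0      |      1       |          1           |              0               | 0
 1  |  0  |  1  |  0  |      0      |      1       |          0           |              1               | 1
 1  |  0  |  0  |  1  |      0      |      1       |          1           |              1               | 0
 1  |  0  |  0  |  0  |      0      |      1       |          0           |              0               | 0
 0  |  1  |  1  |  1  |      0      |      1       |          1           |              0               | 0
 0  |  1  |  1  |  0  |      0      |      1       |          0           |              1               | 1
 0  |  1  |  0  |  1  |      0      |      1       |          1           |              1               | 0
 0  |  1  |  0  |  0  |      0      |      1       |          0           |              0               | 0
 0  |  0  |  1  |  1  |      1      |      0       |          1           |              0               | 0
 0  |  0  |  1  |  0  |      1      |      0       |          1           |              0               | 0
 0  |  0  |  0  |  1  |      1      |      0       |          1           |              1               | 0
 0  |  0  |  0  |  0  |      1      |      0       |          1           |              1               | 0
The formula is true on 2 of the 16 rows.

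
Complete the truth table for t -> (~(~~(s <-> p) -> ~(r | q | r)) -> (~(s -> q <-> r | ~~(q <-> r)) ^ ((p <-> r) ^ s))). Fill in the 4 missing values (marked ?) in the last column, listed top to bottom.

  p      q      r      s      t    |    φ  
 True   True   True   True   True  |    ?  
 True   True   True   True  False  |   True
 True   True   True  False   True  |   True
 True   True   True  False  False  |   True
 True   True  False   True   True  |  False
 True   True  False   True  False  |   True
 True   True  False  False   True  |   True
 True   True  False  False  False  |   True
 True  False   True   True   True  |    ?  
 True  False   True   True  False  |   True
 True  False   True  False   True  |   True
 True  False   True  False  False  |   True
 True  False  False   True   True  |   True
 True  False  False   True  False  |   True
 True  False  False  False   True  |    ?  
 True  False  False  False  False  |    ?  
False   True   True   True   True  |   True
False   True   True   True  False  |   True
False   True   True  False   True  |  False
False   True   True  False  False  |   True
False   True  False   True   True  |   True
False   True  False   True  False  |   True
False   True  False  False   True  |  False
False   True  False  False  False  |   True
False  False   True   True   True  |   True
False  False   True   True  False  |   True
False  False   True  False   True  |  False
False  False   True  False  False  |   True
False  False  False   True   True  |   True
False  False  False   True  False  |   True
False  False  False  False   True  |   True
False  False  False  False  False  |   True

False, True, True, True

Row p=True, q=True, r=True, s=True, t=True: (~(~~(s <-> p) -> ~(r | q | r)) -> (~(s -> q <-> r | ~~(q <-> r)) ^ ((p <-> r) ^ s))) = False, so the formula = False.
Row p=True, q=False, r=True, s=True, t=True: (~(~~(s <-> p) -> ~(r | q | r)) -> (~(s -> q <-> r | ~~(q <-> r)) ^ ((p <-> r) ^ s))) = True, so the formula = True.
Row p=True, q=False, r=False, s=False, t=True: (~(~~(s <-> p) -> ~(r | q | r)) -> (~(s -> q <-> r | ~~(q <-> r)) ^ ((p <-> r) ^ s))) = True, so the formula = True.
Row p=True, q=False, r=False, s=False, t=False: (~(~~(s <-> p) -> ~(r | q | r)) -> (~(s -> q <-> r | ~~(q <-> r)) ^ ((p <-> r) ^ s))) = True, so the formula = True.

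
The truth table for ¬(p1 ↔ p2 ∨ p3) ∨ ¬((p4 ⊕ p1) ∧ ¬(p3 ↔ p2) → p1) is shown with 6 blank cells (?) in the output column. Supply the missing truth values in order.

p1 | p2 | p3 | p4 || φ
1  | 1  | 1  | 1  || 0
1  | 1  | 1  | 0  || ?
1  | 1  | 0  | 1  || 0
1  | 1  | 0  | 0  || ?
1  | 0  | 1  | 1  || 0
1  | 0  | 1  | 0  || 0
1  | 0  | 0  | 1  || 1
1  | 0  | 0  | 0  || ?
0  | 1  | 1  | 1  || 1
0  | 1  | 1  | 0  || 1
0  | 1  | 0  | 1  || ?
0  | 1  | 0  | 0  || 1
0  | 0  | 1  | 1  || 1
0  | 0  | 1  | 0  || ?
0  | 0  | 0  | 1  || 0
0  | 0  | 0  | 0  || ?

Row p1=1, p2=1, p3=1, p4=0: ¬(p1 ↔ p2 ∨ p3) = 0, ¬((p4 ⊕ p1) ∧ ¬(p3 ↔ p2) → p1) = 0, so the formula = 0.
Row p1=1, p2=1, p3=0, p4=0: ¬(p1 ↔ p2 ∨ p3) = 0, ¬((p4 ⊕ p1) ∧ ¬(p3 ↔ p2) → p1) = 0, so the formula = 0.
Row p1=1, p2=0, p3=0, p4=0: ¬(p1 ↔ p2 ∨ p3) = 1, ¬((p4 ⊕ p1) ∧ ¬(p3 ↔ p2) → p1) = 0, so the formula = 1.
Row p1=0, p2=1, p3=0, p4=1: ¬(p1 ↔ p2 ∨ p3) = 1, ¬((p4 ⊕ p1) ∧ ¬(p3 ↔ p2) → p1) = 1, so the formula = 1.
Row p1=0, p2=0, p3=1, p4=0: ¬(p1 ↔ p2 ∨ p3) = 1, ¬((p4 ⊕ p1) ∧ ¬(p3 ↔ p2) → p1) = 0, so the formula = 1.
Row p1=0, p2=0, p3=0, p4=0: ¬(p1 ↔ p2 ∨ p3) = 0, ¬((p4 ⊕ p1) ∧ ¬(p3 ↔ p2) → p1) = 0, so the formula = 0.

0, 0, 1, 1, 1, 0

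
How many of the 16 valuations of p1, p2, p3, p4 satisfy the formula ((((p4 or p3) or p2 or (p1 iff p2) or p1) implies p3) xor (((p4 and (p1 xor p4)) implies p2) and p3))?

p1 | p2 | p3 | p4 | (p4 or p3) | (p1 iff p2) | (p1 xor p4) | (p4 and (p1 xor p4)) | φ
-- | -- | -- | -- | ---------- | ----------- | ----------- | -------------------- | -
1  | 1  | 1  | 1  |     1      |      1      |      0      |          0           | 0
1  | 1  | 1  | 0  |     1      |      1      |      1      |          0           | 0
1  | 1  | 0  | 1  |     1      |      1      |      0      |          0           | 0
1  | 1  | 0  | 0  |     0      |      1      |      1      |          0           | 0
1  | 0  | 1  | 1  |     1      |      0      |      0      |          0           | 0
1  | 0  | 1  | 0  |     1      |      0      |      1      |          0           | 0
1  | 0  | 0  | 1  |     1      |      0      |      0      |          0           | 0
1  | 0  | 0  | 0  |     0      |      0      |      1      |          0           | 0
0  | 1  | 1  | 1  |     1      |      0      |      1      |          1           | 0
0  | 1  | 1  | 0  |     1      |      0      |      0      |          0           | 0
0  | 1  | 0  | 1  |     1      |      0      |      1      |          1           | 0
0  | 1  | 0  | 0  |     0      |      0      |      0      |          0           | 0
0  | 0  | 1  | 1  |     1      |      1      |      1      |          1           | 1
0  | 0  | 1  | 0  |     1      |      1      |      0      |          0           | 0
0  | 0  | 0  | 1  |     1      |      1      |      1      |          1           | 0
0  | 0  | 0  | 0  |     0      |      1      |      0      |          0           | 0
The formula is true on 1 of the 16 rows.

1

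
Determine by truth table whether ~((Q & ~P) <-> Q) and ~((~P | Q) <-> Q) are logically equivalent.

P  Q  |  φ  ψ
F  F  |  F  T
F  T  |  F  F
T  F  |  F  F
T  T  |  T  F
The columns differ at P=F, Q=F (φ=F, ψ=T), so they are not equivalent.

not equivalent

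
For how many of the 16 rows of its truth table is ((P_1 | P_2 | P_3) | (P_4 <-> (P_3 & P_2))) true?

P_1  P_2  P_3  P_4  |  φ
 T    T    T    T   |  T
 T    T    T    F   |  T
 T    T    F    T   |  T
 T    T    F    F   |  T
 T    F    T    T   |  T
 T    F    T    F   |  T
 T    F    F    T   |  T
 T    F    F    F   |  T
 F    T    T    T   |  T
 F    T    T    F   |  T
 F    T    F    T   |  T
 F    T    F    F   |  T
 F    F    T    T   |  T
 F    F    T    F   |  T
 F    F    F    T   |  F
 F    F    F    F   |  T
The formula is true on 15 of the 16 rows.

15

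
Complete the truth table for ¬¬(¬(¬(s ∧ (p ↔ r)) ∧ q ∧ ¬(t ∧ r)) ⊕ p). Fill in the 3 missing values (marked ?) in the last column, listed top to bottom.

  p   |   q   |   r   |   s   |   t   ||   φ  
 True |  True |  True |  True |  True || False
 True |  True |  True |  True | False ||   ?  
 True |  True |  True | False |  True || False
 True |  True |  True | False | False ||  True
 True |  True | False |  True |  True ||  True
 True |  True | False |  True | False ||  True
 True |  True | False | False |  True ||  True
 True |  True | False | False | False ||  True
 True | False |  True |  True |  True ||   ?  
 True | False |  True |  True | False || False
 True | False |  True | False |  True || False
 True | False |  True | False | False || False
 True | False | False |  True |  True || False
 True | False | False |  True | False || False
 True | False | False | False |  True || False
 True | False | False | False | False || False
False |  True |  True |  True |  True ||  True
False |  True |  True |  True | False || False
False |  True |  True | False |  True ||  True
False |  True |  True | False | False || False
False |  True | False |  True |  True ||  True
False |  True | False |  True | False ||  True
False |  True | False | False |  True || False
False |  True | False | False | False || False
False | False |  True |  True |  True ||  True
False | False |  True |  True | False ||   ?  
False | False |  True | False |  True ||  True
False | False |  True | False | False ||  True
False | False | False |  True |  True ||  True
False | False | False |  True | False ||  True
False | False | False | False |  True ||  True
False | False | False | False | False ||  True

Row p=True, q=True, r=True, s=True, t=False: (¬(¬(s ∧ (p ↔ r)) ∧ q ∧ ¬(t ∧ r)) ⊕ p) = False, ¬(¬(¬(s ∧ (p ↔ r)) ∧ q ∧ ¬(t ∧ r)) ⊕ p) = True, so the formula = False.
Row p=True, q=False, r=True, s=True, t=True: (¬(¬(s ∧ (p ↔ r)) ∧ q ∧ ¬(t ∧ r)) ⊕ p) = False, ¬(¬(¬(s ∧ (p ↔ r)) ∧ q ∧ ¬(t ∧ r)) ⊕ p) = True, so the formula = False.
Row p=False, q=False, r=True, s=True, t=False: (¬(¬(s ∧ (p ↔ r)) ∧ q ∧ ¬(t ∧ r)) ⊕ p) = True, ¬(¬(¬(s ∧ (p ↔ r)) ∧ q ∧ ¬(t ∧ r)) ⊕ p) = False, so the formula = True.

False, False, True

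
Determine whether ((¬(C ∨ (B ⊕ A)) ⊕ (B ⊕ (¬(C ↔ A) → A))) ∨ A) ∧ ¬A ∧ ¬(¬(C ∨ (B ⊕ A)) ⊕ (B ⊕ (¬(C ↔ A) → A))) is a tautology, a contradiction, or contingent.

  A   |   B   |   C   ||   φ  
 True |  True |  True || False
 True |  True | False || False
 True | False |  True || False
 True | False | False || False
False |  True |  True || False
False |  True | False || False
False | False |  True || False
False | False | False || False
Every row is False, so the formula is a contradiction.

contradiction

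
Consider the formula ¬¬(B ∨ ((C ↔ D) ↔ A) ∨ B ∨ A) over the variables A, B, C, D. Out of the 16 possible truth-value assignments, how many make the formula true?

A  B  C  D  |  ¬¬(B ∨ ((C ↔ D) ↔ A) ∨ B ∨ A)
T  T  T  T  |                T              
T  T  T  F  |                T              
T  T  F  T  |                T              
T  T  F  F  |                T              
T  F  T  T  |                T              
T  F  T  F  |                T              
T  F  F  T  |                T              
T  F  F  F  |                T              
F  T  T  T  |                T              
F  T  T  F  |                T              
F  T  F  T  |                T              
F  T  F  F  |                T              
F  F  T  T  |                F              
F  F  T  F  |                T              
F  F  F  T  |                T              
F  F  F  F  |                F              
The formula is true on 14 of the 16 rows.

14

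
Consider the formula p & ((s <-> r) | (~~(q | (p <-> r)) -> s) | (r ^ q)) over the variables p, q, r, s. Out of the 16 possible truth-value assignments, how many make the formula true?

p | q | r | s || φ
T | T | T | T || T
T | T | T | F || F
T | T | F | T || T
T | T | F | F || T
T | F | T | T || T
T | F | T | F || T
T | F | F | T || T
T | F | F | F || T
F | T | T | T || F
F | T | T | F || F
F | T | F | T || F
F | T | F | F || F
F | F | T | T || F
F | F | T | F || F
F | F | F | T || F
F | F | F | F || F
The formula is true on 7 of the 16 rows.

7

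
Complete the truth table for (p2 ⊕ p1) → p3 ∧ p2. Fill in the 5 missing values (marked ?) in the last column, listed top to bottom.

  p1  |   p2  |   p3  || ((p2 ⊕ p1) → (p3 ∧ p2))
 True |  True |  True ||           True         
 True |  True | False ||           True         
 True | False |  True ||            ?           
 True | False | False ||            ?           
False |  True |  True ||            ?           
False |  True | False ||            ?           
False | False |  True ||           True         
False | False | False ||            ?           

False, False, True, False, True

Row p1=True, p2=False, p3=True: (p2 ⊕ p1) = True, (p3 ∧ p2) = False, so ((p2 ⊕ p1) → (p3 ∧ p2)) = False.
Row p1=True, p2=False, p3=False: (p2 ⊕ p1) = True, (p3 ∧ p2) = False, so ((p2 ⊕ p1) → (p3 ∧ p2)) = False.
Row p1=False, p2=True, p3=True: (p2 ⊕ p1) = True, (p3 ∧ p2) = True, so ((p2 ⊕ p1) → (p3 ∧ p2)) = True.
Row p1=False, p2=True, p3=False: (p2 ⊕ p1) = True, (p3 ∧ p2) = False, so ((p2 ⊕ p1) → (p3 ∧ p2)) = False.
Row p1=False, p2=False, p3=False: (p2 ⊕ p1) = False, (p3 ∧ p2) = False, so ((p2 ⊕ p1) → (p3 ∧ p2)) = True.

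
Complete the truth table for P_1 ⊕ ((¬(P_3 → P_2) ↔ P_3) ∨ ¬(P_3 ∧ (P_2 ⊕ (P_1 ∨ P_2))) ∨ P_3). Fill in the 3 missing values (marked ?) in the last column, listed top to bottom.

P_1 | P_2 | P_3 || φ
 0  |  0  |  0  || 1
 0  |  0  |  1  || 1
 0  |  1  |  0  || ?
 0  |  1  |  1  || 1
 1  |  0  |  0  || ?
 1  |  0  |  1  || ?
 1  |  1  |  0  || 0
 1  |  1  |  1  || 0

1, 0, 0

Row P_1=0, P_2=1, P_3=0: ((¬(P_3 → P_2) ↔ P_3) ∨ ¬(P_3 ∧ (P_2 ⊕ (P_1 ∨ P_2))) ∨ P_3) = 1, so the formula = 1.
Row P_1=1, P_2=0, P_3=0: ((¬(P_3 → P_2) ↔ P_3) ∨ ¬(P_3 ∧ (P_2 ⊕ (P_1 ∨ P_2))) ∨ P_3) = 1, so the formula = 0.
Row P_1=1, P_2=0, P_3=1: ((¬(P_3 → P_2) ↔ P_3) ∨ ¬(P_3 ∧ (P_2 ⊕ (P_1 ∨ P_2))) ∨ P_3) = 1, so the formula = 0.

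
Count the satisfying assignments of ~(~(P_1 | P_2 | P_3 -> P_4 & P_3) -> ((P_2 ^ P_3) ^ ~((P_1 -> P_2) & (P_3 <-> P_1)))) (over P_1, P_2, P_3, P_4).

5

P_1  P_2  P_3  P_4     (P_1 | P_2 | P_3)  (P_4 & P_3)  (P_2 ^ P_3)  (P_1 -> P_2)  (P_3 <-> P_1)  φ
 T    T    T    T              T               T            F            T              T        F
 T    T    T    F              T               F            F            T              T        T
 T    T    F    T              T               F            T            T              F        T
 T    T    F    F              T               F            T            T              F        T
 T    F    T    T              T               T            T            F              T        F
 T    F    T    F              T               F            T            F              T        T
 T    F    F    T              T               F            F            F              F        F
 T    F    F    F              T               F            F            F              F        F
 F    T    T    T              T               T            F            T              F        F
 F    T    T    F              T               F            F            T              F        F
 F    T    F    T              T               F            T            T              T        F
 F    T    F    F              T               F            T            T              T        F
 F    F    T    T              T               T            T            T              F        F
 F    F    T    F              T               F            T            T              F        T
 F    F    F    T              F               F            F            T              T        F
 F    F    F    F              F               F            F            T              T        F
The formula is true on 5 of the 16 rows.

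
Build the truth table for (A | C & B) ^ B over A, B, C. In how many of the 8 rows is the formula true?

A  B  C     (C & B)  (A | (C & B))  ((A | (C & B)) ^ B)
0  0  0        0           0                 0         
0  0  1        0           0                 0         
0  1  0        0           0                 1         
0  1  1        1           1                 0         
1  0  0        0           1                 1         
1  0  1        0           1                 1         
1  1  0        0           1                 0         
1  1  1        1           1                 0         
The formula is true on 3 of the 8 rows.

3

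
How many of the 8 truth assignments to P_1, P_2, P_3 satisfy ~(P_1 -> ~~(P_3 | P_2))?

1

 P_1    P_2    P_3      ~(P_1 -> ~~(P_3 | P_2))
 True   True   True              False         
 True   True  False              False         
 True  False   True              False         
 True  False  False               True         
False   True   True              False         
False   True  False              False         
False  False   True              False         
False  False  False              False         
The formula is true on 1 of the 8 rows.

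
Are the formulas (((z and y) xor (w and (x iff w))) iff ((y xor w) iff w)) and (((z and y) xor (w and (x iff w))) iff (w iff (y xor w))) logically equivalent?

equivalent

x | y | z | w | φ | ψ
- | - | - | - | - | -
F | F | F | F | F | F
F | F | F | T | F | F
F | F | T | F | F | F
F | F | T | T | F | F
F | T | F | F | T | T
F | T | F | T | T | T
F | T | T | F | F | F
F | T | T | T | F | F
T | F | F | F | F | F
T | F | F | T | T | T
T | F | T | F | F | F
T | F | T | T | T | T
T | T | F | F | T | T
T | T | F | T | F | F
T | T | T | F | F | F
T | T | T | T | T | T
The columns for φ and ψ agree on every row, so they are logically equivalent.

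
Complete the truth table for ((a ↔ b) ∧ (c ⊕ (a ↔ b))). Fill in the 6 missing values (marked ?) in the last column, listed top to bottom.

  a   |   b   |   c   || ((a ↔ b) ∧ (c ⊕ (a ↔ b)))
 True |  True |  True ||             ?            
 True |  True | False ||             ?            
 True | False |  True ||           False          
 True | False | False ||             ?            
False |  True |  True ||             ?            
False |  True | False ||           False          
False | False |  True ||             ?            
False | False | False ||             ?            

Row a=True, b=True, c=True: (a ↔ b) = True, (c ⊕ (a ↔ b)) = False, so ((a ↔ b) ∧ (c ⊕ (a ↔ b))) = False.
Row a=True, b=True, c=False: (a ↔ b) = True, (c ⊕ (a ↔ b)) = True, so ((a ↔ b) ∧ (c ⊕ (a ↔ b))) = True.
Row a=True, b=False, c=False: (a ↔ b) = False, (c ⊕ (a ↔ b)) = False, so ((a ↔ b) ∧ (c ⊕ (a ↔ b))) = False.
Row a=False, b=True, c=True: (a ↔ b) = False, (c ⊕ (a ↔ b)) = True, so ((a ↔ b) ∧ (c ⊕ (a ↔ b))) = False.
Row a=False, b=False, c=True: (a ↔ b) = True, (c ⊕ (a ↔ b)) = False, so ((a ↔ b) ∧ (c ⊕ (a ↔ b))) = False.
Row a=False, b=False, c=False: (a ↔ b) = True, (c ⊕ (a ↔ b)) = True, so ((a ↔ b) ∧ (c ⊕ (a ↔ b))) = True.

False, True, False, False, False, True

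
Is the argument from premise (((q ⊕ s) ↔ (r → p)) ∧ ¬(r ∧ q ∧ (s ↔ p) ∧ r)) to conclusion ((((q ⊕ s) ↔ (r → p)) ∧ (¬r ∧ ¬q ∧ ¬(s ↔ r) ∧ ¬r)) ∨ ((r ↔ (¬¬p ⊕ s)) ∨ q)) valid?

no

p | q | r | s || φ | ψ
1 | 1 | 1 | 1 || 0 | 1
1 | 1 | 1 | 0 || 1 | 1
1 | 1 | 0 | 1 || 0 | 1
1 | 1 | 0 | 0 || 1 | 1
1 | 0 | 1 | 1 || 1 | 0
1 | 0 | 1 | 0 || 0 | 1
1 | 0 | 0 | 1 || 1 | 1
1 | 0 | 0 | 0 || 0 | 0
0 | 1 | 1 | 1 || 1 | 1
0 | 1 | 1 | 0 || 0 | 1
0 | 1 | 0 | 1 || 0 | 1
0 | 1 | 0 | 0 || 1 | 1
0 | 0 | 1 | 1 || 0 | 1
0 | 0 | 1 | 0 || 1 | 0
0 | 0 | 0 | 1 || 1 | 1
0 | 0 | 0 | 0 || 0 | 1
At p=1, q=0, r=1, s=1 we have φ true but ψ false, so φ does not entail ψ.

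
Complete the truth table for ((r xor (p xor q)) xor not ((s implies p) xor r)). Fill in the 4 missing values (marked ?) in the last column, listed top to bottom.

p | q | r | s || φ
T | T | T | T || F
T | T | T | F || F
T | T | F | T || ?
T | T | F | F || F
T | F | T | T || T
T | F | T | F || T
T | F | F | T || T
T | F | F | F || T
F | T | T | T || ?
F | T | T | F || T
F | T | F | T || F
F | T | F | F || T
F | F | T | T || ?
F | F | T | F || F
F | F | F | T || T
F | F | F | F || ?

Row p=T, q=T, r=F, s=T: (r xor (p xor q)) = F, not ((s implies p) xor r) = F, so the formula = F.
Row p=F, q=T, r=T, s=T: (r xor (p xor q)) = F, not ((s implies p) xor r) = F, so the formula = F.
Row p=F, q=F, r=T, s=T: (r xor (p xor q)) = T, not ((s implies p) xor r) = F, so the formula = T.
Row p=F, q=F, r=F, s=F: (r xor (p xor q)) = F, not ((s implies p) xor r) = F, so the formula = F.

F, F, T, F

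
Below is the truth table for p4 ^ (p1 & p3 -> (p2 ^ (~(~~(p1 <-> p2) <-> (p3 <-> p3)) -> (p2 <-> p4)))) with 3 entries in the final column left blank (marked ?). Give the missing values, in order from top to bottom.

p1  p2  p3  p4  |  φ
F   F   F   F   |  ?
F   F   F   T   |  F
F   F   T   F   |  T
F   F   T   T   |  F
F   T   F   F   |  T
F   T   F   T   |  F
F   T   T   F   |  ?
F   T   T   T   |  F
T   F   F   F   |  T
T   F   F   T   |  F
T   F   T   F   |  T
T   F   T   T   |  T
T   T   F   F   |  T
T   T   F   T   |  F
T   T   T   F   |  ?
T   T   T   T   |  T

T, T, F

Row p1=F, p2=F, p3=F, p4=F: (p1 & p3 -> (p2 ^ (~(~~(p1 <-> p2) <-> (p3 <-> p3)) -> (p2 <-> p4)))) = T, so the formula = T.
Row p1=F, p2=T, p3=T, p4=F: (p1 & p3 -> (p2 ^ (~(~~(p1 <-> p2) <-> (p3 <-> p3)) -> (p2 <-> p4)))) = T, so the formula = T.
Row p1=T, p2=T, p3=T, p4=F: (p1 & p3 -> (p2 ^ (~(~~(p1 <-> p2) <-> (p3 <-> p3)) -> (p2 <-> p4)))) = F, so the formula = F.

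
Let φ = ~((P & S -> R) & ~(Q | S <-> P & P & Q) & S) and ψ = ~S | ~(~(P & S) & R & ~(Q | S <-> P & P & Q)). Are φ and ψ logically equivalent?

P | Q | R | S || φ | ψ
T | T | T | T || T | T
T | T | T | F || T | T
T | T | F | T || T | T
T | T | F | F || T | T
T | F | T | T || F | T
T | F | T | F || T | T
T | F | F | T || T | T
T | F | F | F || T | T
F | T | T | T || F | F
F | T | T | F || T | T
F | T | F | T || F | T
F | T | F | F || T | T
F | F | T | T || F | F
F | F | T | F || T | T
F | F | F | T || F | T
F | F | F | F || T | T
The columns differ at P=T, Q=F, R=T, S=T (φ=F, ψ=T), so they are not equivalent.

not equivalent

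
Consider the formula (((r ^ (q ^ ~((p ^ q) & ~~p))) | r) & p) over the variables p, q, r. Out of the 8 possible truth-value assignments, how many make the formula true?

2

p | q | r | (p ^ q) | ~p | ~~p | ((p ^ q) & ~~p) | ~((p ^ q) & ~~p) | (q ^ ~((p ^ q) & ~~p)) | (r ^ (q ^ ~((p ^ q) & ~~p))) | φ
- | - | - | ------- | -- | --- | --------------- | ---------------- | ---------------------- | ---------------------------- | -
0 | 0 | 0 |    0    | 1  |  0  |        0        |        1         |           1            |              1               | 0
0 | 0 | 1 |    0    | 1  |  0  |        0        |        1         |           1            |              0               | 0
0 | 1 | 0 |    1    | 1  |  0  |        0        |        1         |           0            |              0               | 0
0 | 1 | 1 |    1    | 1  |  0  |        0        |        1         |           0            |              1               | 0
1 | 0 | 0 |    1    | 0  |  1  |        1        |        0         |           0            |              0               | 0
1 | 0 | 1 |    1    | 0  |  1  |        1        |        0         |           0            |              1               | 1
1 | 1 | 0 |    0    | 0  |  1  |        0        |        1         |           0            |              0               | 0
1 | 1 | 1 |    0    | 0  |  1  |        0        |        1         |           0            |              1               | 1
The formula is true on 2 of the 8 rows.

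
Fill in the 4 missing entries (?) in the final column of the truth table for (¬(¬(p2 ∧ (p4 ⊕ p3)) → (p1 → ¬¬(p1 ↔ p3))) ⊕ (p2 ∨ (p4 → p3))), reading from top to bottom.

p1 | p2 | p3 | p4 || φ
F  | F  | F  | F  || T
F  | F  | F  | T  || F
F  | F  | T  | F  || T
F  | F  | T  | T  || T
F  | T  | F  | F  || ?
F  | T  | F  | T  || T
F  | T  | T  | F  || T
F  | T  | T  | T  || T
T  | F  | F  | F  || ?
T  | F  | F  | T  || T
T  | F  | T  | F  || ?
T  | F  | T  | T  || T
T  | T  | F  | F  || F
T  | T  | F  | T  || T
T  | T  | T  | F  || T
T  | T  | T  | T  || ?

Row p1=F, p2=T, p3=F, p4=F: ¬(¬(p2 ∧ (p4 ⊕ p3)) → (p1 → ¬¬(p1 ↔ p3))) = F, (p2 ∨ (p4 → p3)) = T, so the formula = T.
Row p1=T, p2=F, p3=F, p4=F: ¬(¬(p2 ∧ (p4 ⊕ p3)) → (p1 → ¬¬(p1 ↔ p3))) = T, (p2 ∨ (p4 → p3)) = T, so the formula = F.
Row p1=T, p2=F, p3=T, p4=F: ¬(¬(p2 ∧ (p4 ⊕ p3)) → (p1 → ¬¬(p1 ↔ p3))) = F, (p2 ∨ (p4 → p3)) = T, so the formula = T.
Row p1=T, p2=T, p3=T, p4=T: ¬(¬(p2 ∧ (p4 ⊕ p3)) → (p1 → ¬¬(p1 ↔ p3))) = F, (p2 ∨ (p4 → p3)) = T, so the formula = T.

T, F, T, T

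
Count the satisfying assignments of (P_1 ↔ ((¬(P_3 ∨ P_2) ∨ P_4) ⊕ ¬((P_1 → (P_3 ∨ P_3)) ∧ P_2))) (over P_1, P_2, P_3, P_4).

8

P_1  P_2  P_3  P_4  |  φ
 F    F    F    F   |  T
 F    F    F    T   |  T
 F    F    T    F   |  F
 F    F    T    T   |  T
 F    T    F    F   |  T
 F    T    F    T   |  F
 F    T    T    F   |  T
 F    T    T    T   |  F
 T    F    F    F   |  F
 T    F    F    T   |  F
 T    F    T    F   |  T
 T    F    T    T   |  F
 T    T    F    F   |  T
 T    T    F    T   |  F
 T    T    T    F   |  F
 T    T    T    T   |  T
The formula is true on 8 of the 16 rows.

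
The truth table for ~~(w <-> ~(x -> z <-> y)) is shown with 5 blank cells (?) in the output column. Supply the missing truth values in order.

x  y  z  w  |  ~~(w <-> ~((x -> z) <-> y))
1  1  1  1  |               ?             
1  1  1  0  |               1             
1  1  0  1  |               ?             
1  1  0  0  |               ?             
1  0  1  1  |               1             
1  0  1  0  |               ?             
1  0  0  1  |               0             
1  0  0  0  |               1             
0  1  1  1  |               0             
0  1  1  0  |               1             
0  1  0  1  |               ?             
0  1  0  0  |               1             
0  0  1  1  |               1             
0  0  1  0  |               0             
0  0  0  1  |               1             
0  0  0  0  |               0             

0, 1, 0, 0, 0

Row x=1, y=1, z=1, w=1: (w <-> ~(x -> z <-> y)) = 0, ~(w <-> ~(x -> z <-> y)) = 1, so ~~(w <-> ~((x -> z) <-> y)) = 0.
Row x=1, y=1, z=0, w=1: (w <-> ~(x -> z <-> y)) = 1, ~(w <-> ~(x -> z <-> y)) = 0, so ~~(w <-> ~((x -> z) <-> y)) = 1.
Row x=1, y=1, z=0, w=0: (w <-> ~(x -> z <-> y)) = 0, ~(w <-> ~(x -> z <-> y)) = 1, so ~~(w <-> ~((x -> z) <-> y)) = 0.
Row x=1, y=0, z=1, w=0: (w <-> ~(x -> z <-> y)) = 0, ~(w <-> ~(x -> z <-> y)) = 1, so ~~(w <-> ~((x -> z) <-> y)) = 0.
Row x=0, y=1, z=0, w=1: (w <-> ~(x -> z <-> y)) = 0, ~(w <-> ~(x -> z <-> y)) = 1, so ~~(w <-> ~((x -> z) <-> y)) = 0.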